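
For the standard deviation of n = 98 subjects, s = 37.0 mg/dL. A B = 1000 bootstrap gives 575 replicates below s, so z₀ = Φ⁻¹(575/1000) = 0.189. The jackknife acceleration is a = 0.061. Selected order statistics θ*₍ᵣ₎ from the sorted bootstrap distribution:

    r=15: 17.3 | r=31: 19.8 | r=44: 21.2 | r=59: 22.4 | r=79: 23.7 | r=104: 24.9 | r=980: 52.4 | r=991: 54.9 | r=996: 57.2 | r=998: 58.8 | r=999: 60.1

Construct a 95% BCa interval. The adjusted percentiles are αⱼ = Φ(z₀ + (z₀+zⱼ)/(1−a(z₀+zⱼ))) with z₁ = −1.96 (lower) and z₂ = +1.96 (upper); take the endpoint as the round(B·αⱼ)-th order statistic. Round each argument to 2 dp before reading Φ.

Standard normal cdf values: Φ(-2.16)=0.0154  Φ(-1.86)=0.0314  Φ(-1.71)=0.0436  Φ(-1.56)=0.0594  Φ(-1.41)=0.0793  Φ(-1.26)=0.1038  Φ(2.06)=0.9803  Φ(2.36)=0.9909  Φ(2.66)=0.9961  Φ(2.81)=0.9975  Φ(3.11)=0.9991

(23.7, 57.2)

Lower: z₀ + z₁ = 0.189 + (-1.960) = -1.771; 1 − a(z₀+z₁) = 1 − (0.061)(-1.771) = 1.1080; argument = 0.189 + (-1.771)/1.1080 = -1.4093 → -1.41.
α₁ = Φ(-1.41) = 0.0793; rank = round(1000 × 0.0793) = 79; θ*₍79₎ = 23.7.
Upper: z₀ + z₂ = 2.149; 1 − a(z₀+z₂) = 0.8689; argument = 2.6622 → 2.66; α₂ = 0.9961; rank = 996; θ*₍996₎ = 57.2.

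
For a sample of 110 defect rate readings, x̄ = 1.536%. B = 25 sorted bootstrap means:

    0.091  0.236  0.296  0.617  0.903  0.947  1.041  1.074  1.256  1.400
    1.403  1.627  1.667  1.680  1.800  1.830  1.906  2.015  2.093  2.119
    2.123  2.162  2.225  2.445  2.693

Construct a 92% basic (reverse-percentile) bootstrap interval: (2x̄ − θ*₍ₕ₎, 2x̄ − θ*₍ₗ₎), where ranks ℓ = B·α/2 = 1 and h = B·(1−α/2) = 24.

(0.627, 2.981)

Percentile endpoints at ranks 1 and 24: θ*₍1₎ = 0.091, θ*₍24₎ = 2.445.
Basic interval reflects these around x̄:
  lower = 2 × 1.536 − 2.445 = 0.627
  upper = 2 × 1.536 − 0.091 = 2.981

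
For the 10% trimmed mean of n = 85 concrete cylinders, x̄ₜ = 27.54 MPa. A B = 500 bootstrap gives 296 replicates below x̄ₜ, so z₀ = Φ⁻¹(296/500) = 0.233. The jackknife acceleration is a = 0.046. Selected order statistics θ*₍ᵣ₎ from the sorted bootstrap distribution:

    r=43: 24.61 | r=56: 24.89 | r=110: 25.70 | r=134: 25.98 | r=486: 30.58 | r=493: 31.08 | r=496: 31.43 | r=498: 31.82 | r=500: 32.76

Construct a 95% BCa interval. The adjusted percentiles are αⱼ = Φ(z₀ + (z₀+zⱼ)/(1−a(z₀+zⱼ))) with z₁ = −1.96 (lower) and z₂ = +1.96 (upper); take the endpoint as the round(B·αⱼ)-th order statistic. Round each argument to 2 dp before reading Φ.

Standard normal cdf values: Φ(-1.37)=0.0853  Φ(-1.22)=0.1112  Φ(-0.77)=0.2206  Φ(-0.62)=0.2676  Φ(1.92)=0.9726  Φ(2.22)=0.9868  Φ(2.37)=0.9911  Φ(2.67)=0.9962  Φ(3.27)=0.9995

Lower: z₀ + z₁ = 0.233 + (-1.960) = -1.727; 1 − a(z₀+z₁) = 1 − (0.046)(-1.727) = 1.0794; argument = 0.233 + (-1.727)/1.0794 = -1.3669 → -1.37.
α₁ = Φ(-1.37) = 0.0853; rank = round(500 × 0.0853) = 43; θ*₍43₎ = 24.61.
Upper: z₀ + z₂ = 2.193; 1 − a(z₀+z₂) = 0.8991; argument = 2.6720 → 2.67; α₂ = 0.9962; rank = 498; θ*₍498₎ = 31.82.

(24.61, 31.82)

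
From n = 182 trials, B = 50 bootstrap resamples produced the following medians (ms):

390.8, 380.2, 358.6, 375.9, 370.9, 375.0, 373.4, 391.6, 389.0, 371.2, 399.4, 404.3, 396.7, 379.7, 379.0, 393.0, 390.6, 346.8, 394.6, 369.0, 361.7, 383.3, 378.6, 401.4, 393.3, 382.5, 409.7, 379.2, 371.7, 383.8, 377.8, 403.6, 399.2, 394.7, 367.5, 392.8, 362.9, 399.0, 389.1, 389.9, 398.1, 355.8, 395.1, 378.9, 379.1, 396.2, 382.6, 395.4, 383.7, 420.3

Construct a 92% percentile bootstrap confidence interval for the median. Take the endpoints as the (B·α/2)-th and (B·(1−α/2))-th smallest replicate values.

Sorted replicates: 346.8, 355.8, 358.6, 361.7, 362.9, 367.5, 369.0, 370.9, 371.2, 371.7, 373.4, 375.0, 375.9, 377.8, 378.6, 378.9, 379.0, 379.1, 379.2, 379.7, 380.2, 382.5, 382.6, 383.3, 383.7, 383.8, 389.0, 389.1, 389.9, 390.6, 390.8, 391.6, 392.8, 393.0, 393.3, 394.6, 394.7, 395.1, 395.4, 396.2, 396.7, 398.1, 399.0, 399.2, 399.4, 401.4, 403.6, 404.3, 409.7, 420.3
α = 0.08; lower rank = 50 × 0.040 = 2; upper rank = 50 × 0.960 = 48.
The 2nd smallest replicate is 355.8; the 48th is 404.3.

(355.8, 404.3)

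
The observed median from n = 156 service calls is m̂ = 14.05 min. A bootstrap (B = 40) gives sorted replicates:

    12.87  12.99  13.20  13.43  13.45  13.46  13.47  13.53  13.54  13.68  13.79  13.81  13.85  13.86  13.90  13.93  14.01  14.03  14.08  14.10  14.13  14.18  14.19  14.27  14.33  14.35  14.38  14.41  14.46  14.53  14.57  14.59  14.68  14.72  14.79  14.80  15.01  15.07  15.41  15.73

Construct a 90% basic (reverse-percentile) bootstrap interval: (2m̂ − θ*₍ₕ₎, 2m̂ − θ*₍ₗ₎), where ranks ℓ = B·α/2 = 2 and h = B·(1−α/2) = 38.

Percentile endpoints at ranks 2 and 38: θ*₍2₎ = 12.99, θ*₍38₎ = 15.07.
Basic interval reflects these around m̂:
  lower = 2 × 14.05 − 15.07 = 13.03
  upper = 2 × 14.05 − 12.99 = 15.11

(13.03, 15.11)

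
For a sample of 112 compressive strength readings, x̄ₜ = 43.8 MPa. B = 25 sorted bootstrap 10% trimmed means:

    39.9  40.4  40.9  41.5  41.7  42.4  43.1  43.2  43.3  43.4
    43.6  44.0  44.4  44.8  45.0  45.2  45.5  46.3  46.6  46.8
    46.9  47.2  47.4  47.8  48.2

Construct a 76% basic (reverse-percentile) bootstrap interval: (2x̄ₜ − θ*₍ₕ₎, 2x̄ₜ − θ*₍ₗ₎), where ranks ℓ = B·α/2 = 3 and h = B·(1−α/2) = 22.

(40.4, 46.7)

Percentile endpoints at ranks 3 and 22: θ*₍3₎ = 40.9, θ*₍22₎ = 47.2.
Basic interval reflects these around x̄ₜ:
  lower = 2 × 43.8 − 47.2 = 40.4
  upper = 2 × 43.8 − 40.9 = 46.7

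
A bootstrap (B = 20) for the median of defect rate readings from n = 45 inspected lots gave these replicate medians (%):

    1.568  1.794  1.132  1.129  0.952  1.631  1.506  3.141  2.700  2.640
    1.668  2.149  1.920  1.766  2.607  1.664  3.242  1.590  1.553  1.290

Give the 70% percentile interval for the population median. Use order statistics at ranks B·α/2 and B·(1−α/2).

Sorted replicates: 0.952, 1.129, 1.132, 1.290, 1.506, 1.553, 1.568, 1.590, 1.631, 1.664, 1.668, 1.766, 1.794, 1.920, 2.149, 2.607, 2.640, 2.700, 3.141, 3.242
α = 0.30; lower rank = 20 × 0.150 = 3; upper rank = 20 × 0.850 = 17.
The 3rd smallest replicate is 1.132; the 17th is 2.640.

(1.132, 2.640)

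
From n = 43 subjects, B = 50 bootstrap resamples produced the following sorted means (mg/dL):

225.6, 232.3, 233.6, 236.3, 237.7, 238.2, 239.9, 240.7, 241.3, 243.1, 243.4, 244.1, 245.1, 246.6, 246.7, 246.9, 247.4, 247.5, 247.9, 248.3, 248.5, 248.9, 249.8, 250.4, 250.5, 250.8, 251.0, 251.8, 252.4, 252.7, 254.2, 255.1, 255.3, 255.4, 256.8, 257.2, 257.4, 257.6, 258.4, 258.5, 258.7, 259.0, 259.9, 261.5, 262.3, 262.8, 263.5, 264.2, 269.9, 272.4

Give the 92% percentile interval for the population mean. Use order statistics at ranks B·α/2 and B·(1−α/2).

α = 0.08; lower rank = 50 × 0.040 = 2; upper rank = 50 × 0.960 = 48.
The 2nd smallest replicate is 232.3; the 48th is 264.2.

(232.3, 264.2)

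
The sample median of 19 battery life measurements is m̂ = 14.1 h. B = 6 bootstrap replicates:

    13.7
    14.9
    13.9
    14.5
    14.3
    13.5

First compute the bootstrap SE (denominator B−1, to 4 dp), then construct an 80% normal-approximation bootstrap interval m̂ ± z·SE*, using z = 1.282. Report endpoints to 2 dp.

Mean of replicates = 14.1333; sum of squared deviations = 1.3933; SE* = √(1.3933/5) = 0.5279
Margin = 1.282 × 0.5279 = 0.677
Interval: 14.1 ± 0.677

(13.42, 14.78)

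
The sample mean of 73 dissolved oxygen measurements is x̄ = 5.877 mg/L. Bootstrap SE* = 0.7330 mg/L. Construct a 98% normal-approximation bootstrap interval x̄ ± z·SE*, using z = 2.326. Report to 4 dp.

Margin = 2.326 × 0.7330 = 1.70496
Interval: 5.877 ± 1.70496

(4.1720, 7.5820)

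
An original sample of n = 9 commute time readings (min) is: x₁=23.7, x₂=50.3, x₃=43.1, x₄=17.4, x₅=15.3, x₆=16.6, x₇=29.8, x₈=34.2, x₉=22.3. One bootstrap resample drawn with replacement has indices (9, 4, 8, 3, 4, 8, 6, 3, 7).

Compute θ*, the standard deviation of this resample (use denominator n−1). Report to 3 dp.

θ* = 10.719

Resample values: 22.3, 17.4, 34.2, 43.1, 17.4, 34.2, 16.6, 43.1, 29.8.
Mean = 28.6778; sum of squared deviations = 919.1756
s² = 919.1756 / 8 = 114.8969
s = √114.8969 = 10.719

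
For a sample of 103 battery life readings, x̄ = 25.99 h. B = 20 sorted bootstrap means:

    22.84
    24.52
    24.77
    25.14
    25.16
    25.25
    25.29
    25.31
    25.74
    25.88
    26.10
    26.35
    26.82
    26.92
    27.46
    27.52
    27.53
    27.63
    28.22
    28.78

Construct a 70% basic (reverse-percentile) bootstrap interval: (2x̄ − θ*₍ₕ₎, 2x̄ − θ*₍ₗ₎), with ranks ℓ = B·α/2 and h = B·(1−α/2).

Percentile endpoints at ranks 3 and 17: θ*₍3₎ = 24.77, θ*₍17₎ = 27.53.
Basic interval reflects these around x̄:
  lower = 2 × 25.99 − 27.53 = 24.45
  upper = 2 × 25.99 − 24.77 = 27.21

(24.45, 27.21)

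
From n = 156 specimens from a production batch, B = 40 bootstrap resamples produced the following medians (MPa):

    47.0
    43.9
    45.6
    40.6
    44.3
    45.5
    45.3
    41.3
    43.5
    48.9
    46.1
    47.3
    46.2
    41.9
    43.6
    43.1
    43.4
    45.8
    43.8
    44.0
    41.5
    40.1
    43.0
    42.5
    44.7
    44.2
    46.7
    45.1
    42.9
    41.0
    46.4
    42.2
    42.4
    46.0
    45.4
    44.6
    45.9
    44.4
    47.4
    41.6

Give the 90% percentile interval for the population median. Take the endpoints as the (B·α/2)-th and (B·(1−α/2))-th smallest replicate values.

Sorted replicates: 40.1, 40.6, 41.0, 41.3, 41.5, 41.6, 41.9, 42.2, 42.4, 42.5, 42.9, 43.0, 43.1, 43.4, 43.5, 43.6, 43.8, 43.9, 44.0, 44.2, 44.3, 44.4, 44.6, 44.7, 45.1, 45.3, 45.4, 45.5, 45.6, 45.8, 45.9, 46.0, 46.1, 46.2, 46.4, 46.7, 47.0, 47.3, 47.4, 48.9
α = 0.10; lower rank = 40 × 0.050 = 2; upper rank = 40 × 0.950 = 38.
The 2nd smallest replicate is 40.6; the 38th is 47.3.

(40.6, 47.3)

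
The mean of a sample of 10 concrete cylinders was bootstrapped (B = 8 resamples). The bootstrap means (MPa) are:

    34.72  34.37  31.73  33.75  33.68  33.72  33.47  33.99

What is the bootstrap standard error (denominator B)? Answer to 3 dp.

Bootstrap SE is the standard deviation of the 8 replicate means.
Mean of replicates: (34.72 + 34.37 + 31.73 + 33.75 + 33.68 + 33.72 + 33.47 + 33.99) / 8 = 269.4300 / 8 = 33.6788
Sum of squared deviations: (+1.0412)² + (+0.6912)² + (−1.9488)² + (+0.0712)² + (+0.0012)² + (+0.0412)² + (−0.2088)² + (+0.3113)² = 5.5069
Variance = 5.5069 / 8 = 0.6884
SE* = √0.6884

SE* = 0.830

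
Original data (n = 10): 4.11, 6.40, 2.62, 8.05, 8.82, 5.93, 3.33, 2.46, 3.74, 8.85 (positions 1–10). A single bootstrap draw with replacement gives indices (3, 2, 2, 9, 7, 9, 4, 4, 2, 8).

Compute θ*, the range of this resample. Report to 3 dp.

θ* = 5.590

Resample values: 2.62, 6.40, 6.40, 3.74, 3.33, 3.74, 8.05, 8.05, 6.40, 2.46.
Range = 8.05 − 2.46 = 5.590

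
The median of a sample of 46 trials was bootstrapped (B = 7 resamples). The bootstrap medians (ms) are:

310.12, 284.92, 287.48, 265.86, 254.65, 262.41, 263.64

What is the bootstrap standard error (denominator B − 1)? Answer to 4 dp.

SE* = 19.4526

Bootstrap SE is the standard deviation of the 7 replicate medians.
Mean of replicates: (310.12 + 284.92 + 287.48 + 265.86 + 254.65 + 262.41 + 263.64) / 7 = 1929.08000 / 7 = 275.58286
Sum of squared deviations: (+34.53714)² + (+9.33714)² + (+11.89714)² + (−9.72286)² + (−20.93286)² + (−13.17286)² + (−11.94286)² = 2270.41294
Variance = 2270.41294 / 6 = 378.40216
SE* = √378.40216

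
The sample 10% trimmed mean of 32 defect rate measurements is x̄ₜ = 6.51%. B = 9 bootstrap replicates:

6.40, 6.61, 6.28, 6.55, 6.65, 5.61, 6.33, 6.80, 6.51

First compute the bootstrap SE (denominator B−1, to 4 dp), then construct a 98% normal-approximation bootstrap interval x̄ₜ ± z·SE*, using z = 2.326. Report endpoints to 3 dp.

Mean of replicates = 6.4156; sum of squared deviations = 0.9424; SE* = √(0.9424/8) = 0.3432
Margin = 2.326 × 0.3432 = 0.7983
Interval: 6.51 ± 0.7983

(5.712, 7.308)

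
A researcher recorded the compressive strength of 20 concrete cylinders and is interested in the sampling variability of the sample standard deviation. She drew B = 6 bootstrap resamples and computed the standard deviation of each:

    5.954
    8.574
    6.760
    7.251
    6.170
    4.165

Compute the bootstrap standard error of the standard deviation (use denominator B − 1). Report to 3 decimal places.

Bootstrap SE is the standard deviation of the 6 replicate standard deviations.
Mean of replicates: (5.954 + 8.574 + 6.760 + 7.251 + 6.170 + 4.165) / 6 = 38.8740 / 6 = 6.4790
Sum of squared deviations: (−0.5250)² + (+2.0950)² + (+0.2810)² + (+0.7720)² + (−0.3090)² + (−2.3140)² = 10.7897
Variance = 10.7897 / 5 = 2.1579
SE* = √2.1579

SE* = 1.469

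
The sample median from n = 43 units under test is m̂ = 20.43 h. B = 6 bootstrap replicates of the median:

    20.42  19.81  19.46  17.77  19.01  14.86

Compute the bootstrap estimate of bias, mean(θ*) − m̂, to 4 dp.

mean(θ*) = (20.42 + 19.81 + 19.46 + 17.77 + 19.01 + 14.86) / 6 = 18.55500
bias = 18.55500 − 20.43

bias = −1.8750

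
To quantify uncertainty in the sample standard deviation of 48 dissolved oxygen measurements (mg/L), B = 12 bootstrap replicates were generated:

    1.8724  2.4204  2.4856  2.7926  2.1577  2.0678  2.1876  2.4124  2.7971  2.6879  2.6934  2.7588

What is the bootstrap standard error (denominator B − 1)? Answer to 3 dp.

Bootstrap SE is the standard deviation of the 12 replicate standard deviations.
Mean of replicates: (1.8724 + 2.4204 + 2.4856 + 2.7926 + 2.1577 + 2.0678 + 2.1876 + 2.4124 + 2.7971 + 2.6879 + 2.6934 + 2.7588) / 12 = 29.33370 / 12 = 2.44448
Sum of squared deviations: (−0.57208)² + (−0.02408)² + (+0.04112)² + (+0.34813)² + (−0.28678)² + (−0.37668)² + (−0.25687)² + (−0.03208)² + (+0.35262)² + (+0.24342)² + (+0.24892)² + (+0.31432)² = 1.08623
Variance = 1.08623 / 11 = 0.09875
SE* = √0.09875

SE* = 0.314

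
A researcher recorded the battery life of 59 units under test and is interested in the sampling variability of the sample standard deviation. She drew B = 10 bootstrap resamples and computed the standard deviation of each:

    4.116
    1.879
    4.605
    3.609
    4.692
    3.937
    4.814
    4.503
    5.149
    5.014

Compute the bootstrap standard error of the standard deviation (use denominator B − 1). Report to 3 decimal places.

SE* = 0.957

Bootstrap SE is the standard deviation of the 10 replicate standard deviations.
Mean of replicates: (4.116 + 1.879 + 4.605 + 3.609 + 4.692 + 3.937 + 4.814 + 4.503 + 5.149 + 5.014) / 10 = 42.3180 / 10 = 4.2318
Sum of squared deviations: (−0.1158)² + (−2.3528)² + (+0.3732)² + (−0.6228)² + (+0.4602)² + (−0.2948)² + (+0.5822)² + (+0.2712)² + (+0.9172)² + (+0.7822)² = 8.2405
Variance = 8.2405 / 9 = 0.9156
SE* = √0.9156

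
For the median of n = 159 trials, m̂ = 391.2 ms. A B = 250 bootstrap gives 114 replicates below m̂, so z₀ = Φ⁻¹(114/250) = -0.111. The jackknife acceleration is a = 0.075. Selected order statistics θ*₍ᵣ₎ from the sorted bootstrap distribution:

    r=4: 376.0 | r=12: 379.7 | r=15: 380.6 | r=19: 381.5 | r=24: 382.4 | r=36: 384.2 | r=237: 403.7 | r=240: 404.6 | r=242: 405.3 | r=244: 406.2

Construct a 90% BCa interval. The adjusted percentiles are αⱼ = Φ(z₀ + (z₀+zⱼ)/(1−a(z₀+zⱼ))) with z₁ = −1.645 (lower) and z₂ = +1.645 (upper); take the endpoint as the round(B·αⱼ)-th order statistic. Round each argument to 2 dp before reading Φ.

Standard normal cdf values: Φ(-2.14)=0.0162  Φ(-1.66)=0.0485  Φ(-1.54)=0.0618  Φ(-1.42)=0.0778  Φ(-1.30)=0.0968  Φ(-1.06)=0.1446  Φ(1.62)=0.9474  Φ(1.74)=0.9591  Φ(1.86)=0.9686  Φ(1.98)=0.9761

Lower: z₀ + z₁ = -0.111 + (-1.645) = -1.756; 1 − a(z₀+z₁) = 1 − (0.075)(-1.756) = 1.1317; argument = -0.111 + (-1.756)/1.1317 = -1.6626 → -1.66.
α₁ = Φ(-1.66) = 0.0485; rank = round(250 × 0.0485) = 12; θ*₍12₎ = 379.7.
Upper: z₀ + z₂ = 1.534; 1 − a(z₀+z₂) = 0.8850; argument = 1.6224 → 1.62; α₂ = 0.9474; rank = 237; θ*₍237₎ = 403.7.

(379.7, 403.7)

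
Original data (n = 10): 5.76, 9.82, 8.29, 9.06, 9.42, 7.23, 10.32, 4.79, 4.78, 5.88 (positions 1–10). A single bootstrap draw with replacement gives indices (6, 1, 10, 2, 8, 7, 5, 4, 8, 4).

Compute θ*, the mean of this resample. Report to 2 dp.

Resample values: 7.23, 5.76, 5.88, 9.82, 4.79, 10.32, 9.42, 9.06, 4.79, 9.06.
Mean = (7.23 + 5.76 + 5.88 + 9.82 + 4.79 + 10.32 + 9.42 + 9.06 + 4.79 + 9.06) / 10 = 76.130 / 10 = 7.61

θ* = 7.61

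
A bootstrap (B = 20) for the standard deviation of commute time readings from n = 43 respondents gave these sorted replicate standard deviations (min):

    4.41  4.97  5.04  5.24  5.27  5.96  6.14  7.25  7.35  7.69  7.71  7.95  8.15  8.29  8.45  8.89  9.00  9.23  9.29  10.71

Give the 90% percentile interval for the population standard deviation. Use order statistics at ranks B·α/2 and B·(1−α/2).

α = 0.10; lower rank = 20 × 0.050 = 1; upper rank = 20 × 0.950 = 19.
The 1st smallest replicate is 4.41; the 19th is 9.29.

(4.41, 9.29)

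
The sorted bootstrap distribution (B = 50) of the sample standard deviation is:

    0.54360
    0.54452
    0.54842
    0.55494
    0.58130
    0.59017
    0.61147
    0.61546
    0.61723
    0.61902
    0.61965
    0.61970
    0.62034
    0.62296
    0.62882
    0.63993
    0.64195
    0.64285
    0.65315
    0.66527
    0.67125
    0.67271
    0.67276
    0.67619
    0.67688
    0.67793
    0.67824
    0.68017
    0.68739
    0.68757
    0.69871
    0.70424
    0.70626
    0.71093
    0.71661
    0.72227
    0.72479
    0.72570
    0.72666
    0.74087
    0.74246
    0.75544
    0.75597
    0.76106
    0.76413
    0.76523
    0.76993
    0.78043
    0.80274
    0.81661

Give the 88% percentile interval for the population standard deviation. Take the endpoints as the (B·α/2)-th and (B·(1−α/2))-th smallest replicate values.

α = 0.12; lower rank = 50 × 0.060 = 3; upper rank = 50 × 0.940 = 47.
The 3rd smallest replicate is 0.54842; the 47th is 0.76993.

(0.54842, 0.76993)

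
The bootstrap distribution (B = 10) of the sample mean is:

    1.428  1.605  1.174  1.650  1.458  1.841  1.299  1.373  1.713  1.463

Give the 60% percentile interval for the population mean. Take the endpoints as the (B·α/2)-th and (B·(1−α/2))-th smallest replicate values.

Sorted replicates: 1.174, 1.299, 1.373, 1.428, 1.458, 1.463, 1.605, 1.650, 1.713, 1.841
α = 0.40; lower rank = 10 × 0.200 = 2; upper rank = 10 × 0.800 = 8.
The 2nd smallest replicate is 1.299; the 8th is 1.650.

(1.299, 1.650)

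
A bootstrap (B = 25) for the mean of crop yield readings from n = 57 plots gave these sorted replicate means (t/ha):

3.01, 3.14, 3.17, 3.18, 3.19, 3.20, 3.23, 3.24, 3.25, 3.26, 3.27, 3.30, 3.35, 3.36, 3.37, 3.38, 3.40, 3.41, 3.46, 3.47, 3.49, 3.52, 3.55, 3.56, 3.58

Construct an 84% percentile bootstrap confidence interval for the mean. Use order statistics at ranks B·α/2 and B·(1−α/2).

(3.14, 3.55)

α = 0.16; lower rank = 25 × 0.080 = 2; upper rank = 25 × 0.920 = 23.
The 2nd smallest replicate is 3.14; the 23rd is 3.55.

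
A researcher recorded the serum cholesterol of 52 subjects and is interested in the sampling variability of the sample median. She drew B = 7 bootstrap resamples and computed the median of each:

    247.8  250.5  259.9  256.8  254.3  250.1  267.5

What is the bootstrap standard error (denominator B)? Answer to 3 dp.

SE* = 6.320

Bootstrap SE is the standard deviation of the 7 replicate medians.
Mean of replicates: (247.8 + 250.5 + 259.9 + 256.8 + 254.3 + 250.1 + 267.5) / 7 = 1786.9000 / 7 = 255.2714
Sum of squared deviations: (−7.4714)² + (−4.7714)² + (+4.6286)² + (+1.5286)² + (−0.9714)² + (−5.1714)² + (+12.2286)² = 279.5743
Variance = 279.5743 / 7 = 39.9392
SE* = √39.9392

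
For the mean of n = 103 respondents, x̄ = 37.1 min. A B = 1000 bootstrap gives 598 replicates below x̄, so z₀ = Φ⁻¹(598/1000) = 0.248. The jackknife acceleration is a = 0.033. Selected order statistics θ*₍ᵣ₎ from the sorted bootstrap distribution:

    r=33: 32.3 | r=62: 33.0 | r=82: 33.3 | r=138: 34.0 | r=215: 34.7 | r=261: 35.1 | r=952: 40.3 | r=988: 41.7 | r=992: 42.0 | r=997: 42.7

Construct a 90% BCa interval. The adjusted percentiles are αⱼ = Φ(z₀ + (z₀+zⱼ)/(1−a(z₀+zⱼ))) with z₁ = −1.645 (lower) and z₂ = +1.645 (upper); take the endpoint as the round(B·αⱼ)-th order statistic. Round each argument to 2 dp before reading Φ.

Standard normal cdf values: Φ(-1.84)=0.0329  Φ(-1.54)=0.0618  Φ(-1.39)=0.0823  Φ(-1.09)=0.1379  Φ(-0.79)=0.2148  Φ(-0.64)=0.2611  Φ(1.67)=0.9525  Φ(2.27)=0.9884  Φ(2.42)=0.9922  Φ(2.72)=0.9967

Lower: z₀ + z₁ = 0.248 + (-1.645) = -1.397; 1 − a(z₀+z₁) = 1 − (0.033)(-1.397) = 1.0461; argument = 0.248 + (-1.397)/1.0461 = -1.0874 → -1.09.
α₁ = Φ(-1.09) = 0.1379; rank = round(1000 × 0.1379) = 138; θ*₍138₎ = 34.0.
Upper: z₀ + z₂ = 1.893; 1 − a(z₀+z₂) = 0.9375; argument = 2.2671 → 2.27; α₂ = 0.9884; rank = 988; θ*₍988₎ = 41.7.

(34.0, 41.7)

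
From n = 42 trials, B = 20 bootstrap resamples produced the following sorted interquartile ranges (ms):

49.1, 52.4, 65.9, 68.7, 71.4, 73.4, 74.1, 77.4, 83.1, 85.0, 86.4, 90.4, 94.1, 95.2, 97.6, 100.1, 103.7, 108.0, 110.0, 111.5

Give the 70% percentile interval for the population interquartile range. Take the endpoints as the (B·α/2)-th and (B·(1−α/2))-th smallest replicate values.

(65.9, 103.7)

α = 0.30; lower rank = 20 × 0.150 = 3; upper rank = 20 × 0.850 = 17.
The 3rd smallest replicate is 65.9; the 17th is 103.7.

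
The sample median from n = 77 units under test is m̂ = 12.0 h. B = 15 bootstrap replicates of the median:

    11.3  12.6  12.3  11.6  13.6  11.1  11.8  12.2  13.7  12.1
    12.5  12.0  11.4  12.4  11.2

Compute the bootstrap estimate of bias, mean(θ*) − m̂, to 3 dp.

bias = +0.120

mean(θ*) = (11.3 + 12.6 + 12.3 + 11.6 + 13.6 + 11.1 + 11.8 + 12.2 + 13.7 + 12.1 + 12.5 + 12.0 + 11.4 + 12.4 + 11.2) / 15 = 12.1200
bias = 12.1200 − 12.0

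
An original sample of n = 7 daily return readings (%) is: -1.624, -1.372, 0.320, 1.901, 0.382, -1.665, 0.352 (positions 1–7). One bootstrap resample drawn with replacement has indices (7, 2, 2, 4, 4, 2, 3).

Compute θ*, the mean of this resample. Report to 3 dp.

Resample values: 0.352, -1.372, -1.372, 1.901, 1.901, -1.372, 0.320.
Mean = (0.352 + (-1.372) + (-1.372) + 1.901 + 1.901 + (-1.372) + 0.320) / 7 = 0.3580 / 7 = 0.051

θ* = 0.051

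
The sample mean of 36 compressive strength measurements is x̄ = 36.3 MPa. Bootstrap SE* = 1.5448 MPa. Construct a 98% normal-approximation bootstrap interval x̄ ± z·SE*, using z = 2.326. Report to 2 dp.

(32.71, 39.89)

Margin = 2.326 × 1.5448 = 3.593
Interval: 36.3 ± 3.593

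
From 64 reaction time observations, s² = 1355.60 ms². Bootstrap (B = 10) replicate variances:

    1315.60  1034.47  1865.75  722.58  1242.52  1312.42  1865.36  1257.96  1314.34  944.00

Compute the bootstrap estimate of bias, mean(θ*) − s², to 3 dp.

bias = −68.100

mean(θ*) = (1315.60 + 1034.47 + 1865.75 + 722.58 + 1242.52 + 1312.42 + 1865.36 + 1257.96 + 1314.34 + 944.00) / 10 = 1287.5000
bias = 1287.5000 − 1355.60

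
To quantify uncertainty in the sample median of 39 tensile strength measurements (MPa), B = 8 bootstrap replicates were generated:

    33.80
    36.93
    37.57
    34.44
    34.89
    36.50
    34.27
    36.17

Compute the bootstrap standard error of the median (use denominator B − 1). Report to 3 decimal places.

SE* = 1.396

Bootstrap SE is the standard deviation of the 8 replicate medians.
Mean of replicates: (33.80 + 36.93 + 37.57 + 34.44 + 34.89 + 36.50 + 34.27 + 36.17) / 8 = 284.5700 / 8 = 35.5712
Sum of squared deviations: (−1.7713)² + (+1.3588)² + (+1.9988)² + (−1.1313)² + (−0.6812)² + (+0.9288)² + (−1.3012)² + (+0.5988)² = 13.6367
Variance = 13.6367 / 7 = 1.9481
SE* = √1.9481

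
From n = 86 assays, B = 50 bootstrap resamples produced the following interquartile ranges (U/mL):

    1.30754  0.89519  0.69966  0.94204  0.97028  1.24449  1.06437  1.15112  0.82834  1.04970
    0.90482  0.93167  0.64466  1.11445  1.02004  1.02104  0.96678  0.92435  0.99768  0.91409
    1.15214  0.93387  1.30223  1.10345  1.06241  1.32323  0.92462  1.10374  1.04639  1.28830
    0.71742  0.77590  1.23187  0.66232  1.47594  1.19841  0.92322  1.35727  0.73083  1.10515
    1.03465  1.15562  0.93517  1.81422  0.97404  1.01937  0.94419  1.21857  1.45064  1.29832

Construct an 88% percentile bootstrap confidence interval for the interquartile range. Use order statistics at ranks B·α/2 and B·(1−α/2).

(0.69966, 1.35727)

Sorted replicates: 0.64466, 0.66232, 0.69966, 0.71742, 0.73083, 0.77590, 0.82834, 0.89519, 0.90482, 0.91409, 0.92322, 0.92435, 0.92462, 0.93167, 0.93387, 0.93517, 0.94204, 0.94419, 0.96678, 0.97028, 0.97404, 0.99768, 1.01937, 1.02004, 1.02104, 1.03465, 1.04639, 1.04970, 1.06241, 1.06437, 1.10345, 1.10374, 1.10515, 1.11445, 1.15112, 1.15214, 1.15562, 1.19841, 1.21857, 1.23187, 1.24449, 1.28830, 1.29832, 1.30223, 1.30754, 1.32323, 1.35727, 1.45064, 1.47594, 1.81422
α = 0.12; lower rank = 50 × 0.060 = 3; upper rank = 50 × 0.940 = 47.
The 3rd smallest replicate is 0.69966; the 47th is 1.35727.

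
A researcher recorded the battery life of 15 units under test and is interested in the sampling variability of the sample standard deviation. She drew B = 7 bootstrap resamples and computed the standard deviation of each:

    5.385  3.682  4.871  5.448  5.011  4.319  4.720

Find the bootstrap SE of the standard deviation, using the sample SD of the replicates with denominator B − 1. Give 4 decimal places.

SE* = 0.6185

Bootstrap SE is the standard deviation of the 7 replicate standard deviations.
Mean of replicates: (5.385 + 3.682 + 4.871 + 5.448 + 5.011 + 4.319 + 4.720) / 7 = 33.43600 / 7 = 4.77657
Sum of squared deviations: (+0.60843)² + (−1.09457)² + (+0.09443)² + (+0.67143)² + (+0.23443)² + (−0.45757)² + (−0.05657)² = 2.29553
Variance = 2.29553 / 6 = 0.38259
SE* = √0.38259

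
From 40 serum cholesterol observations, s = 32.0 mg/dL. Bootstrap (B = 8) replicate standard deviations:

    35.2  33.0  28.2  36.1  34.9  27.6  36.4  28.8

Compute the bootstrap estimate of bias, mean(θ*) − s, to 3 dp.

bias = +0.525

mean(θ*) = (35.2 + 33.0 + 28.2 + 36.1 + 34.9 + 27.6 + 36.4 + 28.8) / 8 = 32.5250
bias = 32.5250 − 32.0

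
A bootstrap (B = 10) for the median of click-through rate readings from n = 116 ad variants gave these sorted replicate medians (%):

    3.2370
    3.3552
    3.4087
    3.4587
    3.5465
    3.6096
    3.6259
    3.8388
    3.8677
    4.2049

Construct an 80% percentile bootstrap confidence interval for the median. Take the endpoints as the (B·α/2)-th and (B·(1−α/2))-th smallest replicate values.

(3.2370, 3.8677)

α = 0.20; lower rank = 10 × 0.100 = 1; upper rank = 10 × 0.900 = 9.
The 1st smallest replicate is 3.2370; the 9th is 3.8677.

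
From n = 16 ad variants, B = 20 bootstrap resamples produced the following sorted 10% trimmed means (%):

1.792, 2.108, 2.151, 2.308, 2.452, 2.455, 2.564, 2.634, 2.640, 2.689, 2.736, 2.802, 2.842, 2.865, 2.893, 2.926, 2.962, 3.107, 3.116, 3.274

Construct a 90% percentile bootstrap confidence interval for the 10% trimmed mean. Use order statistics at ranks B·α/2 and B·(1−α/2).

α = 0.10; lower rank = 20 × 0.050 = 1; upper rank = 20 × 0.950 = 19.
The 1st smallest replicate is 1.792; the 19th is 3.116.

(1.792, 3.116)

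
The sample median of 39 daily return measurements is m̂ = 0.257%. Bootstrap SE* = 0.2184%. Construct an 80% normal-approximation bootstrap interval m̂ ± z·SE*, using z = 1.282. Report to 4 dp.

(-0.0230, 0.5370)

Margin = 1.282 × 0.2184 = 0.27999
Interval: 0.257 ± 0.27999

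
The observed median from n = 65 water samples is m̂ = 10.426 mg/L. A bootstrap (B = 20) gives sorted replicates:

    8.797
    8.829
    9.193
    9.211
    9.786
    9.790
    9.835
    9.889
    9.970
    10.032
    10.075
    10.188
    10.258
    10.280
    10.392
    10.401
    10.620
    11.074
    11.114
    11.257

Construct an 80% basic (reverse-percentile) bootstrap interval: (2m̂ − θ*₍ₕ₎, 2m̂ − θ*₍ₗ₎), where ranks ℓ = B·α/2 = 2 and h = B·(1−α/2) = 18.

(9.778, 12.023)

Percentile endpoints at ranks 2 and 18: θ*₍2₎ = 8.829, θ*₍18₎ = 11.074.
Basic interval reflects these around m̂:
  lower = 2 × 10.426 − 11.074 = 9.778
  upper = 2 × 10.426 − 8.829 = 12.023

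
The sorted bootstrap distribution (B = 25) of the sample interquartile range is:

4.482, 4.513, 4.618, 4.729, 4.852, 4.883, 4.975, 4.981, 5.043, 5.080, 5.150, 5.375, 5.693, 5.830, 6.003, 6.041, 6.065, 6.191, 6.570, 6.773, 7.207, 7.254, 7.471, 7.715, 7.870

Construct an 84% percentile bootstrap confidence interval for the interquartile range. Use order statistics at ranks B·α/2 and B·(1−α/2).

α = 0.16; lower rank = 25 × 0.080 = 2; upper rank = 25 × 0.920 = 23.
The 2nd smallest replicate is 4.513; the 23rd is 7.471.

(4.513, 7.471)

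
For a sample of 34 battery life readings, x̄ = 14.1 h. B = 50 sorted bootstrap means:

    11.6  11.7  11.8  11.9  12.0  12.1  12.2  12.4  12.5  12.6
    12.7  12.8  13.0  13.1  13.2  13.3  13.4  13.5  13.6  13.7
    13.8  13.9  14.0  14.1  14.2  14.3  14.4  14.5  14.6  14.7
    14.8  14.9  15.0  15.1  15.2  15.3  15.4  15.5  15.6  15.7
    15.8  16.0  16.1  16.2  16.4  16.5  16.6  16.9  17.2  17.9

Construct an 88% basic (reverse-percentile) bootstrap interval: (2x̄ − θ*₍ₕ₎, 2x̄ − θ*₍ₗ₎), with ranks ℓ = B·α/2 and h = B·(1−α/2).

(11.6, 16.4)

Percentile endpoints at ranks 3 and 47: θ*₍3₎ = 11.8, θ*₍47₎ = 16.6.
Basic interval reflects these around x̄:
  lower = 2 × 14.1 − 16.6 = 11.6
  upper = 2 × 14.1 − 11.8 = 16.4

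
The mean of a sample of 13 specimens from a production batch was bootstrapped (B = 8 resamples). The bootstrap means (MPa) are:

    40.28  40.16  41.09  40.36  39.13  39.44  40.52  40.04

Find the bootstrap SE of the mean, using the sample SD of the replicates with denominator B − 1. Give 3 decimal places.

Bootstrap SE is the standard deviation of the 8 replicate means.
Mean of replicates: (40.28 + 40.16 + 41.09 + 40.36 + 39.13 + 39.44 + 40.52 + 40.04) / 8 = 321.0200 / 8 = 40.1275
Sum of squared deviations: (+0.1525)² + (+0.0325)² + (+0.9625)² + (+0.2325)² + (−0.9975)² + (−0.6875)² + (+0.3925)² + (−0.0875)² = 2.6342
Variance = 2.6342 / 7 = 0.3763
SE* = √0.3763

SE* = 0.613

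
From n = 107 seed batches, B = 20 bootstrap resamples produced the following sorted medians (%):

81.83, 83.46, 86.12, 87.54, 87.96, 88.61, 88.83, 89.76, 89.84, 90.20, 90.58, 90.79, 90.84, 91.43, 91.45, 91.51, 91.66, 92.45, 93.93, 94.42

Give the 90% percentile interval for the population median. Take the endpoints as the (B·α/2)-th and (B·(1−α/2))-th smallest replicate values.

(81.83, 93.93)

α = 0.10; lower rank = 20 × 0.050 = 1; upper rank = 20 × 0.950 = 19.
The 1st smallest replicate is 81.83; the 19th is 93.93.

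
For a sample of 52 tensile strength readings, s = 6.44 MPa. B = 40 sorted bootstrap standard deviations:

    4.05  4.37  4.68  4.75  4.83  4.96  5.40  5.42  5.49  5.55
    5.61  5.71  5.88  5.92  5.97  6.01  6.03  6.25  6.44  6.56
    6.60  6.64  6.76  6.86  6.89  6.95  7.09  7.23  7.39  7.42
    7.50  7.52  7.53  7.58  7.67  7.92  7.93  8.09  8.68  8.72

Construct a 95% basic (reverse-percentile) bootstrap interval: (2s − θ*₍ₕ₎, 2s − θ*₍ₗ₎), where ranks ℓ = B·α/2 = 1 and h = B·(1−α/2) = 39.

Percentile endpoints at ranks 1 and 39: θ*₍1₎ = 4.05, θ*₍39₎ = 8.68.
Basic interval reflects these around s:
  lower = 2 × 6.44 − 8.68 = 4.20
  upper = 2 × 6.44 − 4.05 = 8.83

(4.20, 8.83)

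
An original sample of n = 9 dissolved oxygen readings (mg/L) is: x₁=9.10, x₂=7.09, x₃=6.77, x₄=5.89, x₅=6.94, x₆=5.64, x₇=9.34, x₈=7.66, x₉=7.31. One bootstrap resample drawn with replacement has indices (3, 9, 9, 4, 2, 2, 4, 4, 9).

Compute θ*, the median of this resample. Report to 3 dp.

Resample values: 6.77, 7.31, 7.31, 5.89, 7.09, 7.09, 5.89, 5.89, 7.31.
Sorted: 5.89, 5.89, 5.89, 6.77, 7.09, 7.09, 7.31, 7.31, 7.31
Median = middle value = 7.090

θ* = 7.090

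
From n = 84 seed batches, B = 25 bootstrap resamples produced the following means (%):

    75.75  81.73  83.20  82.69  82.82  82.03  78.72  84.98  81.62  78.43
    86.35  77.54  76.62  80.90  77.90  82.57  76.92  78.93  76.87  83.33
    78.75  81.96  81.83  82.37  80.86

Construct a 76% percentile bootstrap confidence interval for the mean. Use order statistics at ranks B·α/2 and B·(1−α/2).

Sorted replicates: 75.75, 76.62, 76.87, 76.92, 77.54, 77.90, 78.43, 78.72, 78.75, 78.93, 80.86, 80.90, 81.62, 81.73, 81.83, 81.96, 82.03, 82.37, 82.57, 82.69, 82.82, 83.20, 83.33, 84.98, 86.35
α = 0.24; lower rank = 25 × 0.120 = 3; upper rank = 25 × 0.880 = 22.
The 3rd smallest replicate is 76.87; the 22nd is 83.20.

(76.87, 83.20)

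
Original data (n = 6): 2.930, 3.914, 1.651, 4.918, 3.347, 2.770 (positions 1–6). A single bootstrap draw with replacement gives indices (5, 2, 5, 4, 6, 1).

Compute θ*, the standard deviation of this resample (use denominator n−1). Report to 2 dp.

θ* = 0.78

Resample values: 3.347, 3.914, 3.347, 4.918, 2.770, 2.930.
Mean = 3.5377; sum of squared deviations = 3.0782
s² = 3.0782 / 5 = 0.6156
s = √0.6156 = 0.78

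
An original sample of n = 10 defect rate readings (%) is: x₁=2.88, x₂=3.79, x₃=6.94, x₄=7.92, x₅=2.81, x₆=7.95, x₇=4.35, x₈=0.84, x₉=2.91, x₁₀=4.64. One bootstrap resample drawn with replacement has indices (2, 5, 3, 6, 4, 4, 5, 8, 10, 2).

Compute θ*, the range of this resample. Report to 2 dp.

θ* = 7.11

Resample values: 3.79, 2.81, 6.94, 7.95, 7.92, 7.92, 2.81, 0.84, 4.64, 3.79.
Range = 7.95 − 0.84 = 7.11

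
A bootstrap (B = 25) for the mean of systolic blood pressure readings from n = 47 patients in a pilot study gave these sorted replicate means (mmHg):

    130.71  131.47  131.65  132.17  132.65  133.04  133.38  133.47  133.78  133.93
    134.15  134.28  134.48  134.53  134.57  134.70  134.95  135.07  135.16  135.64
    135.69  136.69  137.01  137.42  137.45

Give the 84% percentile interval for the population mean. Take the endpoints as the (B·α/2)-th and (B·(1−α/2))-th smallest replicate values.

α = 0.16; lower rank = 25 × 0.080 = 2; upper rank = 25 × 0.920 = 23.
The 2nd smallest replicate is 131.47; the 23rd is 137.01.

(131.47, 137.01)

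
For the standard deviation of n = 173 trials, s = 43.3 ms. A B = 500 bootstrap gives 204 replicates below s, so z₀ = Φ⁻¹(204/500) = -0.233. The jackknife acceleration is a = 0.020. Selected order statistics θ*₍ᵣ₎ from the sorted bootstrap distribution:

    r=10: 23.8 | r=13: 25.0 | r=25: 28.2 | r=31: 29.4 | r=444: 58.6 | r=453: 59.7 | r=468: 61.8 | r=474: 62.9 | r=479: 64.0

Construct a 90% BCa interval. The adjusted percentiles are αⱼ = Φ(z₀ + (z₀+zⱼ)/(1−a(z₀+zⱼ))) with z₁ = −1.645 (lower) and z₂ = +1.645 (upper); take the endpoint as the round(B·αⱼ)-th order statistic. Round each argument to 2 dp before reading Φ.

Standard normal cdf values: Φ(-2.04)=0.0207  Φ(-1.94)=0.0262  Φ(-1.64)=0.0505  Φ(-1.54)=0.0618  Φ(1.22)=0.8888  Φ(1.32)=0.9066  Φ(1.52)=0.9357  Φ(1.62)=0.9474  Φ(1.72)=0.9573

(23.8, 58.6)

Lower: z₀ + z₁ = -0.233 + (-1.645) = -1.878; 1 − a(z₀+z₁) = 1 − (0.020)(-1.878) = 1.0376; argument = -0.233 + (-1.878)/1.0376 = -2.0430 → -2.04.
α₁ = Φ(-2.04) = 0.0207; rank = round(500 × 0.0207) = 10; θ*₍10₎ = 23.8.
Upper: z₀ + z₂ = 1.412; 1 − a(z₀+z₂) = 0.9718; argument = 1.2200 → 1.22; α₂ = 0.8888; rank = 444; θ*₍444₎ = 58.6.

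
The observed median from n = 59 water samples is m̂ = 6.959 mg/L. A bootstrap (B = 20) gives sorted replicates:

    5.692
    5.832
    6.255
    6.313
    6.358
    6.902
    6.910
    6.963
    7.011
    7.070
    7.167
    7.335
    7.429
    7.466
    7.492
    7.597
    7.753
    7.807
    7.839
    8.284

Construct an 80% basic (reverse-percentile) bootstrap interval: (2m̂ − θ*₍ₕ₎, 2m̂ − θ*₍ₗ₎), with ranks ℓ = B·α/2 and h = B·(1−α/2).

Percentile endpoints at ranks 2 and 18: θ*₍2₎ = 5.832, θ*₍18₎ = 7.807.
Basic interval reflects these around m̂:
  lower = 2 × 6.959 − 7.807 = 6.111
  upper = 2 × 6.959 − 5.832 = 8.086

(6.111, 8.086)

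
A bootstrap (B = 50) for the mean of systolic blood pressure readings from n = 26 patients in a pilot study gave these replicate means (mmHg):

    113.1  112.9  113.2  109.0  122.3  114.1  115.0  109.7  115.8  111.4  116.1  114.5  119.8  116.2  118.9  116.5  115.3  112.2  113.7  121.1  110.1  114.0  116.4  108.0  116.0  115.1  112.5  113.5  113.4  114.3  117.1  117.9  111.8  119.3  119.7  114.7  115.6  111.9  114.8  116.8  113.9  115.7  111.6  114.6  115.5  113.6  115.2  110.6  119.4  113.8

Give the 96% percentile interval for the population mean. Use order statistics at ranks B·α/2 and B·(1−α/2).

Sorted replicates: 108.0, 109.0, 109.7, 110.1, 110.6, 111.4, 111.6, 111.8, 111.9, 112.2, 112.5, 112.9, 113.1, 113.2, 113.4, 113.5, 113.6, 113.7, 113.8, 113.9, 114.0, 114.1, 114.3, 114.5, 114.6, 114.7, 114.8, 115.0, 115.1, 115.2, 115.3, 115.5, 115.6, 115.7, 115.8, 116.0, 116.1, 116.2, 116.4, 116.5, 116.8, 117.1, 117.9, 118.9, 119.3, 119.4, 119.7, 119.8, 121.1, 122.3
α = 0.04; lower rank = 50 × 0.020 = 1; upper rank = 50 × 0.980 = 49.
The 1st smallest replicate is 108.0; the 49th is 121.1.

(108.0, 121.1)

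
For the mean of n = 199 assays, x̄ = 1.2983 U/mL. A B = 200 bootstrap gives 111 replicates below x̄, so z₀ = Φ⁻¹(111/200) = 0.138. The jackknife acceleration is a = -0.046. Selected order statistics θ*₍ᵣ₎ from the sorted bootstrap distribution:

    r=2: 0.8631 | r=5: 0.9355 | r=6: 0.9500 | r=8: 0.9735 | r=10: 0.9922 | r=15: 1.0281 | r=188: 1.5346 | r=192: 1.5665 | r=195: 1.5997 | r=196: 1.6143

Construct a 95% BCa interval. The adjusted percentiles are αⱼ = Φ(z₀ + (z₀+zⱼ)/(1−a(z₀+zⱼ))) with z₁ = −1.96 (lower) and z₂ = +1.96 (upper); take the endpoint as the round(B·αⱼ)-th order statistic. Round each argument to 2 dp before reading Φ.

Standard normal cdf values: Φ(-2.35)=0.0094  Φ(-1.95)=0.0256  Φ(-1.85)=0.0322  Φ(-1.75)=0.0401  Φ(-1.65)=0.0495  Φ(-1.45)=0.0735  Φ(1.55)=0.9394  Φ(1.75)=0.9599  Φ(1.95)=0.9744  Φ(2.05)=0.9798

Lower: z₀ + z₁ = 0.138 + (-1.960) = -1.822; 1 − a(z₀+z₁) = 1 − (-0.046)(-1.822) = 0.9162; argument = 0.138 + (-1.822)/0.9162 = -1.8507 → -1.85.
α₁ = Φ(-1.85) = 0.0322; rank = round(200 × 0.0322) = 6; θ*₍6₎ = 0.9500.
Upper: z₀ + z₂ = 2.098; 1 − a(z₀+z₂) = 1.0965; argument = 2.0513 → 2.05; α₂ = 0.9798; rank = 196; θ*₍196₎ = 1.6143.

(0.9500, 1.6143)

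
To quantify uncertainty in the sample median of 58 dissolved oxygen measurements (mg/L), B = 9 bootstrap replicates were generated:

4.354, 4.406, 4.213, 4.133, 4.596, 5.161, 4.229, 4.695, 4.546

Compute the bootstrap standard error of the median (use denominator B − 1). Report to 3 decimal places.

SE* = 0.317

Bootstrap SE is the standard deviation of the 9 replicate medians.
Mean of replicates: (4.354 + 4.406 + 4.213 + 4.133 + 4.596 + 5.161 + 4.229 + 4.695 + 4.546) / 9 = 40.3330 / 9 = 4.4814
Sum of squared deviations: (−0.1274)² + (−0.0754)² + (−0.2684)² + (−0.3484)² + (+0.1146)² + (+0.6796)² + (−0.2524)² + (+0.2136)² + (+0.0646)² = 0.8038
Variance = 0.8038 / 8 = 0.1005
SE* = √0.1005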